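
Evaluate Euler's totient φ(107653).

107653 = 7^2 * 13^3.
φ(107653) = 107653 · (1 − 1/7) · (1 − 1/13)
       = 107653 · 72/91 = 85176.

85176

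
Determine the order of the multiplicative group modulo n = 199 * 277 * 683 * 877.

φ(33018180893) = 33018180893 · (1 − 1/199) · (1 − 1/277) · (1 − 1/683) · (1 − 1/877)
       = 33018180893 · 32648463936/33018180893 = 32648463936.

32648463936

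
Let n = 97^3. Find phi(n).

φ(912673) = 912673 · (1 − 1/97)
       = 912673 · 96/97 = 903264.

903264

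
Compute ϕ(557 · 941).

522640

φ(524137) = 524137 · (1 − 1/557) · (1 − 1/941)
       = 524137 · 522640/524137 = 522640.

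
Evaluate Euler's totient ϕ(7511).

6048

Prime factorization: 7511 = 7 · 29 · 37.
φ(7) = 7 − 1 = 6.
φ(29) = 29 − 1 = 28.
φ(37) = 37 − 1 = 36.
Multiply: 6 · 28 · 36 = 6048.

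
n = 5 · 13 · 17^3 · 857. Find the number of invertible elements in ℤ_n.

φ(5) = 5 − 1 = 4.
φ(13) = 13 − 1 = 12.
φ(17^3) = 17^2·(17−1) = 289·16 = 4624.
φ(857) = 857 − 1 = 856.
Since φ is multiplicative, φ(273678665) = 4 · 12 · 4624 · 856 = 189990912.

189990912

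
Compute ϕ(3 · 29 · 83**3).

31634288

φ(3) = 3 − 1 = 2.
φ(29) = 29 − 1 = 28.
φ(83^3) = 83^3 − 83^2 = 571787 − 6889 = 564898.
Since φ is multiplicative, φ(49745469) = 2 · 28 · 564898 = 31634288.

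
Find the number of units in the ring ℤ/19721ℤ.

17280

Prime factorization: 19721 = 13 * 37 * 41.
φ(19721) = 19721 · (1 − 1/13) · (1 − 1/37) · (1 − 1/41)
       = 19721 · 17280/19721 = 17280.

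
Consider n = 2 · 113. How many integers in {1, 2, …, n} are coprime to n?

112

φ(226) = 226 · (1 − 1/2) · (1 − 1/113)
       = 226 · 112/226 = 112.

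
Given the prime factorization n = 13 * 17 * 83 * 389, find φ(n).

φ(13) = 13 − 1 = 12.
φ(17) = 17 − 1 = 16.
φ(83) = 83 − 1 = 82.
φ(389) = 389 − 1 = 388.
φ(7135427) = 12 × 16 × 82 × 388 = 6108672.

6108672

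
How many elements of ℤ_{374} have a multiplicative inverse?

160

First factor: 374 = 2 * 11 * 17.
φ(2) = 2 − 1 = 1.
φ(11) = 11 − 1 = 10.
φ(17) = 17 − 1 = 16.
Since φ is multiplicative, φ(374) = 1 · 10 · 16 = 160.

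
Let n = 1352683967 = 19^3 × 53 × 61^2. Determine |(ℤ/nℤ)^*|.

1236699360

φ(19^3) = 19^2·(19−1) = 361·18 = 6498.
φ(53) = 53 − 1 = 52.
φ(61^2) = 61^1·(61−1) = 61·60 = 3660.
φ(1352683967) = 6498 × 52 × 3660 = 1236699360.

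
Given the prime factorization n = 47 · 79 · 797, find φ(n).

φ(2959261) = 2959261 · (1 − 1/47) · (1 − 1/79) · (1 − 1/797)
       = 2959261 · 2856048/2959261 = 2856048.

2856048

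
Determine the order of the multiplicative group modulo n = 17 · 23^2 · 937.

φ(8426441) = 8426441 · (1 − 1/17) · (1 − 1/23) · (1 − 1/937)
       = 8426441 · 329472/366367 = 7577856.

7577856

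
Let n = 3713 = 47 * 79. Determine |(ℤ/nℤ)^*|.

3588

φ(3713) = 3713 · (1 − 1/47) · (1 − 1/79)
       = 3713 · 3588/3713 = 3588.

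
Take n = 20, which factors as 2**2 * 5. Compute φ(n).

8

φ(2^2) = 2^2 − 2^1 = 4 − 2 = 2.
φ(5) = 5 − 1 = 4.
Multiply: 2 · 4 = 8.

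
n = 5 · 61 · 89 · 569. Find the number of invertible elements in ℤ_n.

11996160

φ(5) = 5 − 1 = 4.
φ(61) = 61 − 1 = 60.
φ(89) = 89 − 1 = 88.
φ(569) = 569 − 1 = 568.
φ(15445505) = 4 × 60 × 88 × 568 = 11996160.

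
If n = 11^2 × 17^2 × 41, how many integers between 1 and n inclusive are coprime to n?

1196800

φ(11^2) = 11^1·(11−1) = 11·10 = 110.
φ(17^2) = 17^2 − 17^1 = 289 − 17 = 272.
φ(41) = 41 − 1 = 40.
Multiply: 110 · 272 · 40 = 1196800.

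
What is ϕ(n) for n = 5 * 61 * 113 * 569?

15267840

φ(5) = 5 − 1 = 4.
φ(61) = 61 − 1 = 60.
φ(113) = 113 − 1 = 112.
φ(569) = 569 − 1 = 568.
Since φ is multiplicative, φ(19610585) = 4 · 60 · 112 · 568 = 15267840.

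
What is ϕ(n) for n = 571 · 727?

413820

φ(415117) = 415117 · (1 − 1/571) · (1 − 1/727)
       = 415117 · 413820/415117 = 413820.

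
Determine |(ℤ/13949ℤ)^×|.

Prime factorization: 13949 = 13 * 29 * 37.
φ(13) = 13 − 1 = 12.
φ(29) = 29 − 1 = 28.
φ(37) = 37 − 1 = 36.
Since φ is multiplicative, φ(13949) = 12 · 28 · 36 = 12096.

12096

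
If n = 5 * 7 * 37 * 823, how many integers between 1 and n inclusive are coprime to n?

φ(5) = 5 − 1 = 4.
φ(7) = 7 − 1 = 6.
φ(37) = 37 − 1 = 36.
φ(823) = 823 − 1 = 822.
Since φ is multiplicative, φ(1065785) = 4 · 6 · 36 · 822 = 710208.

710208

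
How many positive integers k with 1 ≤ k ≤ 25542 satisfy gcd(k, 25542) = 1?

Factor 25542: 25542 = 2 · 3^3 · 11 · 43.
φ(2) = 2 − 1 = 1.
φ(3^3) = 3^3 − 3^2 = 27 − 9 = 18.
φ(11) = 11 − 1 = 10.
φ(43) = 43 − 1 = 42.
φ(25542) = 1 × 18 × 10 × 42 = 7560.

7560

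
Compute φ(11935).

Factor 11935: 11935 = 5 · 7 · 11 · 31.
φ(11935) = 11935 · (1 − 1/5) · (1 − 1/7) · (1 − 1/11) · (1 − 1/31)
       = 11935 · 7200/11935 = 7200.

7200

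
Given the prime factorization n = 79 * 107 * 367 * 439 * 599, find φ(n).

φ(79) = 79 − 1 = 78.
φ(107) = 107 − 1 = 106.
φ(367) = 367 − 1 = 366.
φ(439) = 439 − 1 = 438.
φ(599) = 599 − 1 = 598.
Multiply: 78 · 106 · 366 · 438 · 598 = 792605073312.

792605073312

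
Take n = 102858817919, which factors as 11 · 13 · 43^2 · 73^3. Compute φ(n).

83152863360

φ(102858817919) = 102858817919 · (1 − 1/11) · (1 − 1/13) · (1 − 1/43) · (1 − 1/73)
       = 102858817919 · 362880/448877 = 83152863360.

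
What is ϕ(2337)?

First factor: 2337 = 3 · 19 · 41.
φ(3) = 3 − 1 = 2.
φ(19) = 19 − 1 = 18.
φ(41) = 41 − 1 = 40.
Multiply: 2 · 18 · 40 = 1440.

1440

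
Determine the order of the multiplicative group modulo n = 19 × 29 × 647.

325584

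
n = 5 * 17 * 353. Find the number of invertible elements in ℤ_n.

φ(30005) = 30005 · (1 − 1/5) · (1 − 1/17) · (1 − 1/353)
       = 30005 · 22528/30005 = 22528.

22528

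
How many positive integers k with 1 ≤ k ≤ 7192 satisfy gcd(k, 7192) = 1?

3360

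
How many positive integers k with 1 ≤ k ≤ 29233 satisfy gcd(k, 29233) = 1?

Prime factorization: 29233 = 23 · 31 · 41.
φ(29233) = 29233 · (1 − 1/23) · (1 − 1/31) · (1 − 1/41)
       = 29233 · 26400/29233 = 26400.

26400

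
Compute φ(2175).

1120

First factor: 2175 = 3 * 5**2 * 29.
φ(3) = 3 − 1 = 2.
φ(5^2) = 5^1·(5−1) = 5·4 = 20.
φ(29) = 29 − 1 = 28.
Since φ is multiplicative, φ(2175) = 2 · 20 · 28 = 1120.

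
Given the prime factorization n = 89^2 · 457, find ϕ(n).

3571392

φ(3619897) = 3619897 · (1 − 1/89) · (1 − 1/457)
       = 3619897 · 40128/40673 = 3571392.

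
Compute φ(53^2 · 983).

2706392

φ(2761247) = 2761247 · (1 − 1/53) · (1 − 1/983)
       = 2761247 · 51064/52099 = 2706392.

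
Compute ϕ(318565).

227136

First factor: 318565 = 5 · 13^3 · 29.
φ(5) = 5 − 1 = 4.
φ(13^3) = 13^2·(13−1) = 169·12 = 2028.
φ(29) = 29 − 1 = 28.
Multiply: 4 · 2028 · 28 = 227136.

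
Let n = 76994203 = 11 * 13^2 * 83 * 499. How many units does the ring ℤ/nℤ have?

φ(11) = 11 − 1 = 10.
φ(13^2) = 13^2 − 13^1 = 169 − 13 = 156.
φ(83) = 83 − 1 = 82.
φ(499) = 499 − 1 = 498.
φ(76994203) = 10 × 156 × 82 × 498 = 63704160.

63704160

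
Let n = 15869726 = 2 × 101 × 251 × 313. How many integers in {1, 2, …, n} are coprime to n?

φ(2) = 2 − 1 = 1.
φ(101) = 101 − 1 = 100.
φ(251) = 251 − 1 = 250.
φ(313) = 313 − 1 = 312.
φ(15869726) = 1 × 100 × 250 × 312 = 7800000.

7800000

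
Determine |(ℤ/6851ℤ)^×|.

Prime factorization: 6851 = 13 · 17 · 31.
φ(6851) = 6851 · (1 − 1/13) · (1 − 1/17) · (1 − 1/31)
       = 6851 · 5760/6851 = 5760.

5760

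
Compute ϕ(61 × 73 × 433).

φ(61) = 61 − 1 = 60.
φ(73) = 73 − 1 = 72.
φ(433) = 433 − 1 = 432.
φ(1928149) = 60 × 72 × 432 = 1866240.

1866240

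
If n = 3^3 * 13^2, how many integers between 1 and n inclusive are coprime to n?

2808

φ(4563) = 4563 · (1 − 1/3) · (1 − 1/13)
       = 4563 · 24/39 = 2808.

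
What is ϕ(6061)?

5040

6061 = 11 · 19 · 29.
φ(6061) = 6061 · (1 − 1/11) · (1 − 1/19) · (1 − 1/29)
       = 6061 · 5040/6061 = 5040.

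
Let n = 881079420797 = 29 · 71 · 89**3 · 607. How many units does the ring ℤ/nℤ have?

φ(881079420797) = 881079420797 · (1 − 1/29) · (1 − 1/71) · (1 − 1/89) · (1 − 1/607)
       = 881079420797 · 104522880/111233357 = 827925732480.

827925732480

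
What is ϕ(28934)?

12672

First factor: 28934 = 2 × 17 × 23 × 37.
φ(28934) = 28934 · (1 − 1/2) · (1 − 1/17) · (1 − 1/23) · (1 − 1/37)
       = 28934 · 12672/28934 = 12672.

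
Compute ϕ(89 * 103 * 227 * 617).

φ(1283920853) = 1283920853 · (1 − 1/89) · (1 − 1/103) · (1 − 1/227) · (1 − 1/617)
       = 1283920853 · 1249602816/1283920853 = 1249602816.

1249602816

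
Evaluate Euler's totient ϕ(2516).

2516 = 2^2 * 17 * 37.
φ(2^2) = 2^2 − 2^1 = 4 − 2 = 2.
φ(17) = 17 − 1 = 16.
φ(37) = 37 − 1 = 36.
φ(2516) = 2 × 16 × 36 = 1152.

1152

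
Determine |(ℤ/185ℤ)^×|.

Factor 185: 185 = 5 * 37.
φ(185) = 185 · (1 − 1/5) · (1 − 1/37)
       = 185 · 144/185 = 144.

144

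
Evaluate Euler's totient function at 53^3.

φ(148877) = 148877 · (1 − 1/53)
       = 148877 · 52/53 = 146068.

146068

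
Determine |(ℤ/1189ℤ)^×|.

1120

1189 = 29 · 41.
φ(29) = 29 − 1 = 28.
φ(41) = 41 − 1 = 40.
Since φ is multiplicative, φ(1189) = 28 · 40 = 1120.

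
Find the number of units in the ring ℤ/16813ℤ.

14784

Factor 16813: 16813 = 17 × 23 × 43.
φ(16813) = 16813 · (1 − 1/17) · (1 − 1/23) · (1 − 1/43)
       = 16813 · 14784/16813 = 14784.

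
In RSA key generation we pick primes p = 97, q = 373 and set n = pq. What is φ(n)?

φ(pq) = (p−1)(q−1) = 96 · 372 = 35712.

35712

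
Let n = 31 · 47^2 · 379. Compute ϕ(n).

24517080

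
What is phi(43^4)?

φ(3418801) = 3418801 · (1 − 1/43)
       = 3418801 · 42/43 = 3339294.

3339294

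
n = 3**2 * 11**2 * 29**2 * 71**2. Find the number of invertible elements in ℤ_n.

φ(3^2) = 3^2 − 3^1 = 9 − 3 = 6.
φ(11^2) = 11^1·(11−1) = 11·10 = 110.
φ(29^2) = 29^1·(29−1) = 29·28 = 812.
φ(71^2) = 71^1·(71−1) = 71·70 = 4970.
φ(4616794809) = 6 × 110 × 812 × 4970 = 2663522400.

2663522400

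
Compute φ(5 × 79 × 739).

230256

φ(5) = 5 − 1 = 4.
φ(79) = 79 − 1 = 78.
φ(739) = 739 − 1 = 738.
Since φ is multiplicative, φ(291905) = 4 · 78 · 738 = 230256.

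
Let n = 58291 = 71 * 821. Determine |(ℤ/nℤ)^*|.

φ(58291) = 58291 · (1 − 1/71) · (1 − 1/821)
       = 58291 · 57400/58291 = 57400.

57400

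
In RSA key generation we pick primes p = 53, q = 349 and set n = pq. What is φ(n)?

φ(53) = 53 − 1 = 52.
φ(349) = 349 − 1 = 348.
Multiply: 52 · 348 = 18096.

18096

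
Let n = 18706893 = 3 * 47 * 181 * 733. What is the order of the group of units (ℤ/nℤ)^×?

φ(18706893) = 18706893 · (1 − 1/3) · (1 − 1/47) · (1 − 1/181) · (1 − 1/733)
       = 18706893 · 12121920/18706893 = 12121920.

12121920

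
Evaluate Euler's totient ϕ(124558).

Factor 124558: 124558 = 2 * 7^2 * 31 * 41.
φ(2) = 2 − 1 = 1.
φ(7^2) = 7^1·(7−1) = 7·6 = 42.
φ(31) = 31 − 1 = 30.
φ(41) = 41 − 1 = 40.
φ(124558) = 1 × 42 × 30 × 40 = 50400.

50400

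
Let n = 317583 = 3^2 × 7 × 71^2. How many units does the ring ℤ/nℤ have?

178920

φ(317583) = 317583 · (1 − 1/3) · (1 − 1/7) · (1 − 1/71)
       = 317583 · 840/1491 = 178920.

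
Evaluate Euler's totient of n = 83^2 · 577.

φ(3974953) = 3974953 · (1 − 1/83) · (1 − 1/577)
       = 3974953 · 47232/47891 = 3920256.

3920256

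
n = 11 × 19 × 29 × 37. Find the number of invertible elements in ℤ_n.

181440

φ(11) = 11 − 1 = 10.
φ(19) = 19 − 1 = 18.
φ(29) = 29 − 1 = 28.
φ(37) = 37 − 1 = 36.
φ(224257) = 10 × 18 × 28 × 36 = 181440.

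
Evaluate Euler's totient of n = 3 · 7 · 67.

792

φ(1407) = 1407 · (1 − 1/3) · (1 − 1/7) · (1 − 1/67)
       = 1407 · 792/1407 = 792.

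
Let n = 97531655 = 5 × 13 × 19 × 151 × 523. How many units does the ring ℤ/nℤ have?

φ(5) = 5 − 1 = 4.
φ(13) = 13 − 1 = 12.
φ(19) = 19 − 1 = 18.
φ(151) = 151 − 1 = 150.
φ(523) = 523 − 1 = 522.
φ(97531655) = 4 × 12 × 18 × 150 × 522 = 67651200.

67651200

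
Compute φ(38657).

Factor 38657: 38657 = 29 · 31 · 43.
φ(29) = 29 − 1 = 28.
φ(31) = 31 − 1 = 30.
φ(43) = 43 − 1 = 42.
φ(38657) = 28 × 30 × 42 = 35280.

35280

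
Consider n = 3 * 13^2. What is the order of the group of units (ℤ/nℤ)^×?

φ(507) = 507 · (1 − 1/3) · (1 − 1/13)
       = 507 · 24/39 = 312.

312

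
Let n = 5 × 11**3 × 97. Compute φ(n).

464640

φ(645535) = 645535 · (1 − 1/5) · (1 − 1/11) · (1 − 1/97)
       = 645535 · 3840/5335 = 464640.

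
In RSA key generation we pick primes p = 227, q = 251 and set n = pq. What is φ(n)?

56500

φ(pq) = (p−1)(q−1) = 226 · 250 = 56500.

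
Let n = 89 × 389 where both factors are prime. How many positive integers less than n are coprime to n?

34144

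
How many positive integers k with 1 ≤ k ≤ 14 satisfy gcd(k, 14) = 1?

Prime factorization: 14 = 2 * 7.
φ(2) = 2 − 1 = 1.
φ(7) = 7 − 1 = 6.
φ(14) = 1 × 6 = 6.

6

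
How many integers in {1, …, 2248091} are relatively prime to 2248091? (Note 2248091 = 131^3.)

2230930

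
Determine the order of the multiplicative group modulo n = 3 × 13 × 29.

672

φ(1131) = 1131 · (1 − 1/3) · (1 − 1/13) · (1 − 1/29)
       = 1131 · 672/1131 = 672.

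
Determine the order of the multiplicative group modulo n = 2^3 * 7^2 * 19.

φ(2^3) = 2^3 − 2^2 = 8 − 4 = 4.
φ(7^2) = 7^2 − 7^1 = 49 − 7 = 42.
φ(19) = 19 − 1 = 18.
Since φ is multiplicative, φ(7448) = 4 · 42 · 18 = 3024.

3024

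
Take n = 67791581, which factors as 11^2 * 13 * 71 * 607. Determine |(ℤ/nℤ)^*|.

55994400

φ(67791581) = 67791581 · (1 − 1/11) · (1 − 1/13) · (1 − 1/71) · (1 − 1/607)
       = 67791581 · 5090400/6162871 = 55994400.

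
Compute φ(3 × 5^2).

φ(3) = 3 − 1 = 2.
φ(5^2) = 5^2 − 5^1 = 25 − 5 = 20.
Since φ is multiplicative, φ(75) = 2 · 20 = 40.

40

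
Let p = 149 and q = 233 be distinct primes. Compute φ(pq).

34336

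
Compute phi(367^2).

φ(134689) = 134689 · (1 − 1/367)
       = 134689 · 366/367 = 134322.

134322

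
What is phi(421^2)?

176820

φ(177241) = 177241 · (1 − 1/421)
       = 177241 · 420/421 = 176820.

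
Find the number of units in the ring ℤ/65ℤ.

48

First factor: 65 = 5 · 13.
φ(5) = 5 − 1 = 4.
φ(13) = 13 − 1 = 12.
Multiply: 4 · 12 = 48.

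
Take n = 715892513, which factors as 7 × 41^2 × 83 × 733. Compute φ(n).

φ(715892513) = 715892513 · (1 − 1/7) · (1 − 1/41) · (1 − 1/83) · (1 − 1/733)
       = 715892513 · 14405760/17460793 = 590636160.

590636160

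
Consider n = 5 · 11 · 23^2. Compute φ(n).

φ(29095) = 29095 · (1 − 1/5) · (1 − 1/11) · (1 − 1/23)
       = 29095 · 880/1265 = 20240.

20240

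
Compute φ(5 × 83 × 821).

φ(5) = 5 − 1 = 4.
φ(83) = 83 − 1 = 82.
φ(821) = 821 − 1 = 820.
Since φ is multiplicative, φ(340715) = 4 · 82 · 820 = 268960.

268960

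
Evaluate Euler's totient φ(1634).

756

Factor 1634: 1634 = 2 · 19 · 43.
φ(1634) = 1634 · (1 − 1/2) · (1 − 1/19) · (1 − 1/43)
       = 1634 · 756/1634 = 756.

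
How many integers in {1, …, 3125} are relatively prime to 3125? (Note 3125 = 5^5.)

2500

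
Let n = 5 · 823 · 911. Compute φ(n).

2992080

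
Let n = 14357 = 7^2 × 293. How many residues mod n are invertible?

φ(14357) = 14357 · (1 − 1/7) · (1 − 1/293)
       = 14357 · 1752/2051 = 12264.

12264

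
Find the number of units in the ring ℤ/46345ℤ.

Prime factorization: 46345 = 5 × 13 × 23 × 31.
φ(46345) = 46345 · (1 − 1/5) · (1 − 1/13) · (1 − 1/23) · (1 − 1/31)
       = 46345 · 31680/46345 = 31680.

31680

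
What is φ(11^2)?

φ(11^2) = 11^2 − 11^1 = 121 − 11 = 110.

110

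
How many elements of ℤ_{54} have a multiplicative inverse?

18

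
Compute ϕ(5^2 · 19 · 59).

φ(5^2) = 5^2 − 5^1 = 25 − 5 = 20.
φ(19) = 19 − 1 = 18.
φ(59) = 59 − 1 = 58.
φ(28025) = 20 × 18 × 58 = 20880.

20880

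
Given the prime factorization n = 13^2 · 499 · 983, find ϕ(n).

φ(13^2) = 13^1·(13−1) = 13·12 = 156.
φ(499) = 499 − 1 = 498.
φ(983) = 983 − 1 = 982.
Multiply: 156 · 498 · 982 = 76289616.

76289616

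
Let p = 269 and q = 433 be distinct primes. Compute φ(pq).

For distinct primes, φ(pq) = (p−1)(q−1) = 268 × 432 = 115776.

115776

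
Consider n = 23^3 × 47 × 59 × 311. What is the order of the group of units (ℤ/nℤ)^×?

φ(23^3) = 23^3 − 23^2 = 12167 − 529 = 11638.
φ(47) = 47 − 1 = 46.
φ(59) = 59 − 1 = 58.
φ(311) = 311 − 1 = 310.
φ(10492857301) = 11638 × 46 × 58 × 310 = 9625557040.

9625557040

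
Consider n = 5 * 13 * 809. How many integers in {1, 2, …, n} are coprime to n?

38784

φ(5) = 5 − 1 = 4.
φ(13) = 13 − 1 = 12.
φ(809) = 809 − 1 = 808.
φ(52585) = 4 × 12 × 808 = 38784.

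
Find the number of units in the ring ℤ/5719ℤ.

First factor: 5719 = 7 * 19 * 43.
φ(7) = 7 − 1 = 6.
φ(19) = 19 − 1 = 18.
φ(43) = 43 − 1 = 42.
Since φ is multiplicative, φ(5719) = 6 · 18 · 42 = 4536.

4536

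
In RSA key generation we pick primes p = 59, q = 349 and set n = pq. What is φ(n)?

20184

φ(pq) = (p−1)(q−1) = 58 · 348 = 20184.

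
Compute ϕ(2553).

Prime factorization: 2553 = 3 · 23 · 37.
φ(2553) = 2553 · (1 − 1/3) · (1 − 1/23) · (1 − 1/37)
       = 2553 · 1584/2553 = 1584.

1584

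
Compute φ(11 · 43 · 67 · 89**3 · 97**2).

φ(210208092795811) = 210208092795811 · (1 − 1/11) · (1 − 1/43) · (1 − 1/67) · (1 − 1/89) · (1 − 1/97)
       = 210208092795811 · 234178560/273588403 = 179928052254720.

179928052254720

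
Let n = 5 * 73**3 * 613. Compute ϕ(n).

939268224

φ(1192337105) = 1192337105 · (1 − 1/5) · (1 − 1/73) · (1 − 1/613)
       = 1192337105 · 176256/223745 = 939268224.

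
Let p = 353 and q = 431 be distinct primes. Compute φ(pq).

φ(n) = (p − 1)(q − 1) = (353−1)(431−1) = 352·430 = 151360.

151360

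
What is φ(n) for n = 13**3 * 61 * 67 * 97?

770964480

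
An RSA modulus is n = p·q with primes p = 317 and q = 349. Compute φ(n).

109968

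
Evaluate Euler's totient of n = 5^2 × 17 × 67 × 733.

φ(20872175) = 20872175 · (1 − 1/5) · (1 − 1/17) · (1 − 1/67) · (1 − 1/733)
       = 20872175 · 3091968/4174435 = 15459840.

15459840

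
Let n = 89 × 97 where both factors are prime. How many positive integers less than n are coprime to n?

For distinct primes, φ(pq) = (p−1)(q−1) = 88 × 96 = 8448.

8448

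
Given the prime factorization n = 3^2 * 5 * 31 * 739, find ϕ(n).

531360

φ(1030905) = 1030905 · (1 − 1/3) · (1 − 1/5) · (1 − 1/31) · (1 − 1/739)
       = 1030905 · 177120/343635 = 531360.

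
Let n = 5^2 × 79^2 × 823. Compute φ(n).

φ(128408575) = 128408575 · (1 − 1/5) · (1 − 1/79) · (1 − 1/823)
       = 128408575 · 256464/325085 = 101303280.

101303280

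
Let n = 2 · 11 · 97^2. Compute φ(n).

φ(206998) = 206998 · (1 − 1/2) · (1 − 1/11) · (1 − 1/97)
       = 206998 · 960/2134 = 93120.

93120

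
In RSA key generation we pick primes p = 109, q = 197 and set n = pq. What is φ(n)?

21168

For distinct primes, φ(pq) = (p−1)(q−1) = 108 × 196 = 21168.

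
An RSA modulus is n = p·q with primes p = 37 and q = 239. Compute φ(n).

φ(37) = 37 − 1 = 36.
φ(239) = 239 − 1 = 238.
φ(8843) = 36 × 238 = 8568.

8568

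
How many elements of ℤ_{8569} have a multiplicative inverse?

8569 = 11 * 19 * 41.
φ(11) = 11 − 1 = 10.
φ(19) = 19 − 1 = 18.
φ(41) = 41 − 1 = 40.
φ(8569) = 10 × 18 × 40 = 7200.

7200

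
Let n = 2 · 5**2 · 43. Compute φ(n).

φ(2) = 2 − 1 = 1.
φ(5^2) = 5^1·(5−1) = 5·4 = 20.
φ(43) = 43 − 1 = 42.
Multiply: 1 · 20 · 42 = 840.

840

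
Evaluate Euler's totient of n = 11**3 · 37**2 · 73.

116043840

φ(11^3) = 11^3 − 11^2 = 1331 − 121 = 1210.
φ(37^2) = 37^1·(37−1) = 37·36 = 1332.
φ(73) = 73 − 1 = 72.
Multiply: 1210 · 1332 · 72 = 116043840.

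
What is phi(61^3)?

φ(61^3) = 61^2·(61−1) = 3721·60 = 223260.

223260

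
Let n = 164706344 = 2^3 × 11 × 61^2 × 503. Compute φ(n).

73492800

φ(164706344) = 164706344 · (1 − 1/2) · (1 − 1/11) · (1 − 1/61) · (1 − 1/503)
       = 164706344 · 301200/675026 = 73492800.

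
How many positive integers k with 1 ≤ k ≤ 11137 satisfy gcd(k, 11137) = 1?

9072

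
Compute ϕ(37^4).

φ(1874161) = 1874161 · (1 − 1/37)
       = 1874161 · 36/37 = 1823508.

1823508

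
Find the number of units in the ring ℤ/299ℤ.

First factor: 299 = 13 * 23.
φ(13) = 13 − 1 = 12.
φ(23) = 23 − 1 = 22.
Since φ is multiplicative, φ(299) = 12 · 22 = 264.

264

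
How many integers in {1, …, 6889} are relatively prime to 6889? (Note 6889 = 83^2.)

φ(6889) = 6889 · (1 − 1/83)
       = 6889 · 82/83 = 6806.

6806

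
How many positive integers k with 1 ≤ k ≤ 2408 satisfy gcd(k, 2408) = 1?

2408 = 2^3 · 7 · 43.
φ(2^3) = 2^2·(2−1) = 4·1 = 4.
φ(7) = 7 − 1 = 6.
φ(43) = 43 − 1 = 42.
φ(2408) = 4 × 6 × 42 = 1008.

1008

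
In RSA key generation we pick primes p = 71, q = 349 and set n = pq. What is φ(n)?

24360

φ(24779) = 24779 · (1 − 1/71) · (1 − 1/349)
       = 24779 · 24360/24779 = 24360.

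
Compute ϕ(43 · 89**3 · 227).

φ(6881202409) = 6881202409 · (1 − 1/43) · (1 − 1/89) · (1 − 1/227)
       = 6881202409 · 835296/868729 = 6616379616.

6616379616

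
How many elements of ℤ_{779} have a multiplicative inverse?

720

First factor: 779 = 19 * 41.
φ(779) = 779 · (1 − 1/19) · (1 − 1/41)
       = 779 · 720/779 = 720.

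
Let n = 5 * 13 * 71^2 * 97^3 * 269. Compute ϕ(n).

φ(80444718608605) = 80444718608605 · (1 − 1/5) · (1 − 1/13) · (1 − 1/71) · (1 − 1/97) · (1 − 1/269)
       = 80444718608605 · 86446080/120419195 = 57749352837120.

57749352837120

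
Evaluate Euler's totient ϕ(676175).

Factor 676175: 676175 = 5^2 · 17 · 37 · 43.
φ(676175) = 676175 · (1 − 1/5) · (1 − 1/17) · (1 − 1/37) · (1 − 1/43)
       = 676175 · 96768/135235 = 483840.

483840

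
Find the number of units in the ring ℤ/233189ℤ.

188160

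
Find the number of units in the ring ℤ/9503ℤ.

First factor: 9503 = 13 · 17 · 43.
φ(9503) = 9503 · (1 − 1/13) · (1 − 1/17) · (1 − 1/43)
       = 9503 · 8064/9503 = 8064.

8064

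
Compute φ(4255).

Factor 4255: 4255 = 5 · 23 · 37.
φ(4255) = 4255 · (1 − 1/5) · (1 − 1/23) · (1 − 1/37)
       = 4255 · 3168/4255 = 3168.

3168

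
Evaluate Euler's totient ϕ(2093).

1584

2093 = 7 × 13 × 23.
φ(2093) = 2093 · (1 − 1/7) · (1 − 1/13) · (1 − 1/23)
       = 2093 · 1584/2093 = 1584.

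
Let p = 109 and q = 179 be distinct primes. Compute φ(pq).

19224

φ(n) = (p − 1)(q − 1) = (109−1)(179−1) = 108·178 = 19224.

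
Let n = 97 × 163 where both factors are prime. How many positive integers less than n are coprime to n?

15552

φ(pq) = (p−1)(q−1) = 96 · 162 = 15552.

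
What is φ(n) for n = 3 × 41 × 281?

φ(34563) = 34563 · (1 − 1/3) · (1 − 1/41) · (1 − 1/281)
       = 34563 · 22400/34563 = 22400.

22400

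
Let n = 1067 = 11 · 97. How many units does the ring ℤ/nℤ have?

960

φ(1067) = 1067 · (1 − 1/11) · (1 − 1/97)
       = 1067 · 960/1067 = 960.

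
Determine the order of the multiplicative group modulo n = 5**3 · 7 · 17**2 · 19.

φ(4804625) = 4804625 · (1 − 1/5) · (1 − 1/7) · (1 − 1/17) · (1 − 1/19)
       = 4804625 · 6912/11305 = 2937600.

2937600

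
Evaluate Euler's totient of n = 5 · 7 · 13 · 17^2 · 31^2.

φ(5) = 5 − 1 = 4.
φ(7) = 7 − 1 = 6.
φ(13) = 13 − 1 = 12.
φ(17^2) = 17^2 − 17^1 = 289 − 17 = 272.
φ(31^2) = 31^2 − 31^1 = 961 − 31 = 930.
Since φ is multiplicative, φ(126366695) = 4 · 6 · 12 · 272 · 930 = 72852480.

72852480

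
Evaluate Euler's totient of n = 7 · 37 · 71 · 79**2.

93169440

φ(7) = 7 − 1 = 6.
φ(37) = 37 − 1 = 36.
φ(71) = 71 − 1 = 70.
φ(79^2) = 79^1·(79−1) = 79·78 = 6162.
φ(114765749) = 6 × 36 × 70 × 6162 = 93169440.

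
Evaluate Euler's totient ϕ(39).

24

First factor: 39 = 3 × 13.
φ(3) = 3 − 1 = 2.
φ(13) = 13 − 1 = 12.
Multiply: 2 · 12 = 24.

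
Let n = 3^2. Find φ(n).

φ(3^2) = 3^1·(3−1) = 3·2 = 6.

6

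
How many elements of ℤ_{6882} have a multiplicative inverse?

First factor: 6882 = 2 · 3 · 31 · 37.
φ(6882) = 6882 · (1 − 1/2) · (1 − 1/3) · (1 − 1/31) · (1 − 1/37)
       = 6882 · 2160/6882 = 2160.

2160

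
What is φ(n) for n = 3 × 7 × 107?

φ(3) = 3 − 1 = 2.
φ(7) = 7 − 1 = 6.
φ(107) = 107 − 1 = 106.
Since φ is multiplicative, φ(2247) = 2 · 6 · 106 = 1272.

1272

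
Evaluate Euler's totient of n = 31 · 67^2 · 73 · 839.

8004173760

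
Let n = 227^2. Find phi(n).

51302

φ(227^2) = 227^2 − 227^1 = 51529 − 227 = 51302.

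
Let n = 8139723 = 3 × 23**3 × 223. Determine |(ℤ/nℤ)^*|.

5167272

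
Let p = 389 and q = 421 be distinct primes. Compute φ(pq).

φ(389) = 389 − 1 = 388.
φ(421) = 421 − 1 = 420.
φ(163769) = 388 × 420 = 162960.

162960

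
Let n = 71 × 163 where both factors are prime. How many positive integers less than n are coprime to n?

11340

For distinct primes, φ(pq) = (p−1)(q−1) = 70 × 162 = 11340.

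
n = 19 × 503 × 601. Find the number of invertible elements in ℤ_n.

5421600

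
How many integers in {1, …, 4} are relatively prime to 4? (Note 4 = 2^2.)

2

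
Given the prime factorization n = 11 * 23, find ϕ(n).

φ(11) = 11 − 1 = 10.
φ(23) = 23 − 1 = 22.
Multiply: 10 · 22 = 220.

220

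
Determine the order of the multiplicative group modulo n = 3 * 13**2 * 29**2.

φ(426387) = 426387 · (1 − 1/3) · (1 − 1/13) · (1 − 1/29)
       = 426387 · 672/1131 = 253344.

253344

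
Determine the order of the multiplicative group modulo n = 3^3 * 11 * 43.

7560

φ(12771) = 12771 · (1 − 1/3) · (1 − 1/11) · (1 − 1/43)
       = 12771 · 840/1419 = 7560.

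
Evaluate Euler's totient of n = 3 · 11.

φ(3) = 3 − 1 = 2.
φ(11) = 11 − 1 = 10.
Multiply: 2 · 10 = 20.

20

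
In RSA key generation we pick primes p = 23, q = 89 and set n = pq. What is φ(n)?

φ(n) = (p − 1)(q − 1) = (23−1)(89−1) = 22·88 = 1936.

1936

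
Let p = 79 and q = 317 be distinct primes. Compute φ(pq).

24648

φ(79) = 79 − 1 = 78.
φ(317) = 317 − 1 = 316.
Since φ is multiplicative, φ(25043) = 78 · 316 = 24648.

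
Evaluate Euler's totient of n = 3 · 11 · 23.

440

φ(759) = 759 · (1 − 1/3) · (1 − 1/11) · (1 − 1/23)
       = 759 · 440/759 = 440.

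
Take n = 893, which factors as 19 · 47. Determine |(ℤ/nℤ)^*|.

φ(19) = 19 − 1 = 18.
φ(47) = 47 − 1 = 46.
φ(893) = 18 × 46 = 828.

828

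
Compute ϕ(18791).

18791 = 19 · 23 · 43.
φ(19) = 19 − 1 = 18.
φ(23) = 23 − 1 = 22.
φ(43) = 43 − 1 = 42.
Since φ is multiplicative, φ(18791) = 18 · 22 · 42 = 16632.

16632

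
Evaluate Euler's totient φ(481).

Factor 481: 481 = 13 × 37.
φ(481) = 481 · (1 − 1/13) · (1 − 1/37)
       = 481 · 432/481 = 432.

432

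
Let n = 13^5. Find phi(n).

342732

φ(371293) = 371293 · (1 − 1/13)
       = 371293 · 12/13 = 342732.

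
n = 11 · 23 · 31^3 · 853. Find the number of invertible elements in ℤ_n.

5403895200

φ(6429165919) = 6429165919 · (1 − 1/11) · (1 − 1/23) · (1 − 1/31) · (1 − 1/853)
       = 6429165919 · 5623200/6690079 = 5403895200.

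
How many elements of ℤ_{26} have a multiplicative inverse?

12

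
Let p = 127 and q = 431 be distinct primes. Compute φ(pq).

φ(pq) = (p−1)(q−1) = 126 · 430 = 54180.

54180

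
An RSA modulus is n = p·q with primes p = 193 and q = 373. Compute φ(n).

φ(pq) = (p−1)(q−1) = 192 · 372 = 71424.

71424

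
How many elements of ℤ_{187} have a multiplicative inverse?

Prime factorization: 187 = 11 * 17.
φ(187) = 187 · (1 − 1/11) · (1 − 1/17)
       = 187 · 160/187 = 160.

160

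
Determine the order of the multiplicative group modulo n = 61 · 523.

31320

φ(31903) = 31903 · (1 − 1/61) · (1 − 1/523)
       = 31903 · 31320/31903 = 31320.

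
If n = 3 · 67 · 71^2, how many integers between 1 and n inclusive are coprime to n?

φ(1013241) = 1013241 · (1 − 1/3) · (1 − 1/67) · (1 − 1/71)
       = 1013241 · 9240/14271 = 656040.

656040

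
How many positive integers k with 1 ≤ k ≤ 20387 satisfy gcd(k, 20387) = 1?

18144

Prime factorization: 20387 = 19 · 29 · 37.
φ(20387) = 20387 · (1 − 1/19) · (1 − 1/29) · (1 − 1/37)
       = 20387 · 18144/20387 = 18144.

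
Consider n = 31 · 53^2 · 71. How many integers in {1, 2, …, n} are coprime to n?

5787600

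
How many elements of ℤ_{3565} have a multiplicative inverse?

Factor 3565: 3565 = 5 · 23 · 31.
φ(3565) = 3565 · (1 − 1/5) · (1 − 1/23) · (1 − 1/31)
       = 3565 · 2640/3565 = 2640.

2640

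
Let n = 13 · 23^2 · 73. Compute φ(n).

φ(13) = 13 − 1 = 12.
φ(23^2) = 23^2 − 23^1 = 529 − 23 = 506.
φ(73) = 73 − 1 = 72.
φ(502021) = 12 × 506 × 72 = 437184.

437184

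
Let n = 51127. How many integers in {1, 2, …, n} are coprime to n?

51127 = 29 * 41 * 43.
φ(51127) = 51127 · (1 − 1/29) · (1 − 1/41) · (1 − 1/43)
       = 51127 · 47040/51127 = 47040.

47040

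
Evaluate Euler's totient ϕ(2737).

2112

First factor: 2737 = 7 × 17 × 23.
φ(2737) = 2737 · (1 − 1/7) · (1 − 1/17) · (1 − 1/23)
       = 2737 · 2112/2737 = 2112.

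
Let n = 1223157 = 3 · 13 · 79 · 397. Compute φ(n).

741312

φ(3) = 3 − 1 = 2.
φ(13) = 13 − 1 = 12.
φ(79) = 79 − 1 = 78.
φ(397) = 397 − 1 = 396.
Multiply: 2 · 12 · 78 · 396 = 741312.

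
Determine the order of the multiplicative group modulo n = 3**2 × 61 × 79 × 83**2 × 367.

φ(3^2) = 3^1·(3−1) = 3·2 = 6.
φ(61) = 61 − 1 = 60.
φ(79) = 79 − 1 = 78.
φ(83^2) = 83^1·(83−1) = 83·82 = 6806.
φ(367) = 367 − 1 = 366.
Multiply: 6 · 60 · 78 · 6806 · 366 = 69947167680.

69947167680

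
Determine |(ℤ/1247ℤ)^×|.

Factor 1247: 1247 = 29 · 43.
φ(1247) = 1247 · (1 − 1/29) · (1 − 1/43)
       = 1247 · 1176/1247 = 1176.

1176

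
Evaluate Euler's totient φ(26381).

23760

26381 = 23 * 31 * 37.
φ(23) = 23 − 1 = 22.
φ(31) = 31 − 1 = 30.
φ(37) = 37 − 1 = 36.
φ(26381) = 22 × 30 × 36 = 23760.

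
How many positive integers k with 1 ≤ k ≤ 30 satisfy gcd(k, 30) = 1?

Factor 30: 30 = 2 · 3 · 5.
φ(30) = 30 · (1 − 1/2) · (1 − 1/3) · (1 − 1/5)
       = 30 · 8/30 = 8.

8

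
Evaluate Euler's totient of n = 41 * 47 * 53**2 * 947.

φ(41) = 41 − 1 = 40.
φ(47) = 47 − 1 = 46.
φ(53^2) = 53^1·(53−1) = 53·52 = 2756.
φ(947) = 947 − 1 = 946.
Since φ is multiplicative, φ(5126057021) = 40 · 46 · 2756 · 946 = 4797203840.

4797203840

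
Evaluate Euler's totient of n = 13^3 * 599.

1212744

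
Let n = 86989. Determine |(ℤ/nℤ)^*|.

Prime factorization: 86989 = 7 · 17**2 · 43.
φ(86989) = 86989 · (1 − 1/7) · (1 − 1/17) · (1 − 1/43)
       = 86989 · 4032/5117 = 68544.

68544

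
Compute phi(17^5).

1336336

φ(17^5) = 17^5 − 17^4 = 1419857 − 83521 = 1336336.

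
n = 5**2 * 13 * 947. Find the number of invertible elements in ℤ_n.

φ(307775) = 307775 · (1 − 1/5) · (1 − 1/13) · (1 − 1/947)
       = 307775 · 45408/61555 = 227040.

227040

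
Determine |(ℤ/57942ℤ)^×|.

57942 = 2 · 3**3 · 29 · 37.
φ(2) = 2 − 1 = 1.
φ(3^3) = 3^3 − 3^2 = 27 − 9 = 18.
φ(29) = 29 − 1 = 28.
φ(37) = 37 − 1 = 36.
φ(57942) = 1 × 18 × 28 × 36 = 18144.

18144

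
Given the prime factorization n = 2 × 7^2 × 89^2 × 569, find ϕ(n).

φ(2) = 2 − 1 = 1.
φ(7^2) = 7^1·(7−1) = 7·6 = 42.
φ(89^2) = 89^2 − 89^1 = 7921 − 89 = 7832.
φ(569) = 569 − 1 = 568.
Since φ is multiplicative, φ(441690802) = 1 · 42 · 7832 · 568 = 186840192.

186840192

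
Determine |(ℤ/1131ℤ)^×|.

672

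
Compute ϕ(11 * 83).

820

φ(11) = 11 − 1 = 10.
φ(83) = 83 − 1 = 82.
Since φ is multiplicative, φ(913) = 10 · 82 = 820.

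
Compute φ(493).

448

Factor 493: 493 = 17 · 29.
φ(17) = 17 − 1 = 16.
φ(29) = 29 − 1 = 28.
Since φ is multiplicative, φ(493) = 16 · 28 = 448.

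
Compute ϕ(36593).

First factor: 36593 = 23 · 37 · 43.
φ(23) = 23 − 1 = 22.
φ(37) = 37 − 1 = 36.
φ(43) = 43 − 1 = 42.
Since φ is multiplicative, φ(36593) = 22 · 36 · 42 = 33264.

33264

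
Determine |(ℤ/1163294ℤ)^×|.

1163294 = 2 × 11**3 × 19 × 23.
φ(1163294) = 1163294 · (1 − 1/2) · (1 − 1/11) · (1 − 1/19) · (1 − 1/23)
       = 1163294 · 3960/9614 = 479160.

479160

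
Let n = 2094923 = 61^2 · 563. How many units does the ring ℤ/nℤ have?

2056920

φ(61^2) = 61^2 − 61^1 = 3721 − 61 = 3660.
φ(563) = 563 − 1 = 562.
Multiply: 3660 · 562 = 2056920.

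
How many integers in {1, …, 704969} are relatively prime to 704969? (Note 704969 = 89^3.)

697048

φ(89^3) = 89^2·(89−1) = 7921·88 = 697048.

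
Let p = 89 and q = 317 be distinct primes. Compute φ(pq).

27808

φ(n) = (p − 1)(q − 1) = (89−1)(317−1) = 88·316 = 27808.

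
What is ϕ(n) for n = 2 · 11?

φ(2) = 2 − 1 = 1.
φ(11) = 11 − 1 = 10.
Since φ is multiplicative, φ(22) = 1 · 10 = 10.

10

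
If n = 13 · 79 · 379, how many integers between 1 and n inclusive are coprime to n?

φ(389233) = 389233 · (1 − 1/13) · (1 − 1/79) · (1 − 1/379)
       = 389233 · 353808/389233 = 353808.

353808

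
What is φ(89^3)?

φ(704969) = 704969 · (1 − 1/89)
       = 704969 · 88/89 = 697048.

697048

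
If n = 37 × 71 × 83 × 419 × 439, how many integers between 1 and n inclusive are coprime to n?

φ(37) = 37 − 1 = 36.
φ(71) = 71 − 1 = 70.
φ(83) = 83 − 1 = 82.
φ(419) = 419 − 1 = 418.
φ(439) = 439 − 1 = 438.
Multiply: 36 · 70 · 82 · 418 · 438 = 37832477760.

37832477760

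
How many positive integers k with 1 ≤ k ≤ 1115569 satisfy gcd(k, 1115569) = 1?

823680

1115569 = 7 · 13^2 · 23 · 41.
φ(7) = 7 − 1 = 6.
φ(13^2) = 13^2 − 13^1 = 169 − 13 = 156.
φ(23) = 23 − 1 = 22.
φ(41) = 41 − 1 = 40.
φ(1115569) = 6 × 156 × 22 × 40 = 823680.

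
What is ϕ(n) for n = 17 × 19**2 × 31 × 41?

6566400

φ(17) = 17 − 1 = 16.
φ(19^2) = 19^2 − 19^1 = 361 − 19 = 342.
φ(31) = 31 − 1 = 30.
φ(41) = 41 − 1 = 40.
φ(7800127) = 16 × 342 × 30 × 40 = 6566400.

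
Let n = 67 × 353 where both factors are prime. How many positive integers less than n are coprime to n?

For distinct primes, φ(pq) = (p−1)(q−1) = 66 × 352 = 23232.

23232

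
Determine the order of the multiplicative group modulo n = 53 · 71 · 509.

φ(1915367) = 1915367 · (1 − 1/53) · (1 − 1/71) · (1 − 1/509)
       = 1915367 · 1849120/1915367 = 1849120.

1849120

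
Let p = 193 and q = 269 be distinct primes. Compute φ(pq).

φ(193) = 193 − 1 = 192.
φ(269) = 269 − 1 = 268.
φ(51917) = 192 × 268 = 51456.

51456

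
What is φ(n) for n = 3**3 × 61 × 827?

φ(1362069) = 1362069 · (1 − 1/3) · (1 − 1/61) · (1 − 1/827)
       = 1362069 · 99120/151341 = 892080.

892080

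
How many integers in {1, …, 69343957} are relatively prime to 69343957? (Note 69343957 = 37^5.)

67469796

φ(37^5) = 37^5 − 37^4 = 69343957 − 1874161 = 67469796.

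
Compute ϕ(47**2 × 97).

207552

φ(47^2) = 47^2 − 47^1 = 2209 − 47 = 2162.
φ(97) = 97 − 1 = 96.
Multiply: 2162 · 96 = 207552.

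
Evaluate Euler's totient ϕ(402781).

338688

Factor 402781: 402781 = 17 · 19 · 29 · 43.
φ(17) = 17 − 1 = 16.
φ(19) = 19 − 1 = 18.
φ(29) = 29 − 1 = 28.
φ(43) = 43 − 1 = 42.
Since φ is multiplicative, φ(402781) = 16 · 18 · 28 · 42 = 338688.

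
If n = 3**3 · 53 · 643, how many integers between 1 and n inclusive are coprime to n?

600912

φ(3^3) = 3^3 − 3^2 = 27 − 9 = 18.
φ(53) = 53 − 1 = 52.
φ(643) = 643 − 1 = 642.
φ(920133) = 18 × 52 × 642 = 600912.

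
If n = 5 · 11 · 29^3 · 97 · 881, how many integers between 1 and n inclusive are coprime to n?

79573401600

φ(5) = 5 − 1 = 4.
φ(11) = 11 − 1 = 10.
φ(29^3) = 29^3 − 29^2 = 24389 − 841 = 23548.
φ(97) = 97 − 1 = 96.
φ(881) = 881 − 1 = 880.
Multiply: 4 · 10 · 23548 · 96 · 880 = 79573401600.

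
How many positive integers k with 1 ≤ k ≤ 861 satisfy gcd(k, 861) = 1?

480

First factor: 861 = 3 × 7 × 41.
φ(861) = 861 · (1 − 1/3) · (1 − 1/7) · (1 − 1/41)
       = 861 · 480/861 = 480.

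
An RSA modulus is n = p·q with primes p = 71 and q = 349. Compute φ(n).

φ(n) = (p − 1)(q − 1) = (71−1)(349−1) = 70·348 = 24360.

24360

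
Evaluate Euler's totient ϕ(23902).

Factor 23902: 23902 = 2 · 17 · 19 · 37.
φ(23902) = 23902 · (1 − 1/2) · (1 − 1/17) · (1 − 1/19) · (1 − 1/37)
       = 23902 · 10368/23902 = 10368.

10368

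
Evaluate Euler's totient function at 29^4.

682892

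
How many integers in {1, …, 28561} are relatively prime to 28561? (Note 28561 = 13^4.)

26364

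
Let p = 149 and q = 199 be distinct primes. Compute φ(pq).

For distinct primes, φ(pq) = (p−1)(q−1) = 148 × 198 = 29304.

29304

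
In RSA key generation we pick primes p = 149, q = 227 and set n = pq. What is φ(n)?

33448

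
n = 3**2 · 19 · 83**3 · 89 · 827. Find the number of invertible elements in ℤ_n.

φ(7196575793931) = 7196575793931 · (1 − 1/3) · (1 − 1/19) · (1 − 1/83) · (1 − 1/89) · (1 − 1/827)
       = 7196575793931 · 214574976/348215793 = 4434621028992.

4434621028992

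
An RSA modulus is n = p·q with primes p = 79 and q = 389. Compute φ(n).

30264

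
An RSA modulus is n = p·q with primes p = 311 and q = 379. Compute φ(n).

For distinct primes, φ(pq) = (p−1)(q−1) = 310 × 378 = 117180.

117180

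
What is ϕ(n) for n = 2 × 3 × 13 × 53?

1248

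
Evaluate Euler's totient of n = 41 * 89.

φ(41) = 41 − 1 = 40.
φ(89) = 89 − 1 = 88.
Since φ is multiplicative, φ(3649) = 40 · 88 = 3520.

3520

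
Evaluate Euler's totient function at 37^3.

φ(37^3) = 37^2·(37−1) = 1369·36 = 49284.

49284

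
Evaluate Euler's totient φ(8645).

Prime factorization: 8645 = 5 × 7 × 13 × 19.
φ(8645) = 8645 · (1 − 1/5) · (1 − 1/7) · (1 − 1/13) · (1 − 1/19)
       = 8645 · 5184/8645 = 5184.

5184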